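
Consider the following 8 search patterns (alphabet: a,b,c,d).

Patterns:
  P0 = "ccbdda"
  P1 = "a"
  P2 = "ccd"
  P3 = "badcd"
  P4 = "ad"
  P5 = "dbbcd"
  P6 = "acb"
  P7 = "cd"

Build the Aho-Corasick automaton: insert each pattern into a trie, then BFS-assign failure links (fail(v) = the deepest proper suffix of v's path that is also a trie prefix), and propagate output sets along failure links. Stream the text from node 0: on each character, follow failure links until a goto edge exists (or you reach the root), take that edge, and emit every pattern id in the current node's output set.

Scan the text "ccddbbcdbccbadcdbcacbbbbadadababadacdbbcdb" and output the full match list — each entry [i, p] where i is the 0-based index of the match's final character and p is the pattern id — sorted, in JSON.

Construct AC machine:
Trie (insert patterns):
  0='ε' goto a→7 b→9 c→1 d→15
  1='c' goto c→2 d→22
  2='cc' goto b→3 d→8
  3='ccb' goto d→4
  4='ccbd' goto d→5
  5='ccbdd' goto a→6
  6='ccbdda' goto ·  ←P0
  7='a' goto c→20 d→14  ←P1
  8='ccd' goto ·  ←P2
  9='b' goto a→10
  10='ba' goto d→11
  11='bad' goto c→12
  12='badc' goto d→13
  13='badcd' goto ·  ←P3
  14='ad' goto ·  ←P4
  15='d' goto b→16
  16='db' goto b→17
  17='dbb' goto c→18
  18='dbbc' goto d→19
  19='dbbcd' goto ·  ←P5
  20='ac' goto b→21
  21='acb' goto ·  ←P6
  22='cd' goto ·  ←P7

Failure links (BFS by depth):
  n1('c'): parent n0 fail=0; on 'c' 0 → fail=0;  out ∅∪∅=∅
  n7('a'): parent n0 fail=0; on 'a' 0 → fail=0;  out {1}∪∅={1}
  n9('b'): parent n0 fail=0; on 'b' 0 → fail=0;  out ∅∪∅=∅
  n15('d'): parent n0 fail=0; on 'd' 0 → fail=0;  out ∅∪∅=∅
  n2('cc'): parent n1 fail=0; on 'c' 0 → fail=1;  out ∅∪∅=∅
  n10('ba'): parent n9 fail=0; on 'a' 0 → fail=7;  out ∅∪{1}={1}
  n14('ad'): parent n7 fail=0; on 'd' 0 → fail=15;  out {4}∪∅={4}
  n16('db'): parent n15 fail=0; on 'b' 0 → fail=9;  out ∅∪∅=∅
  n20('ac'): parent n7 fail=0; on 'c' 0 → fail=1;  out ∅∪∅=∅
  n22('cd'): parent n1 fail=0; on 'd' 0 → fail=15;  out {7}∪∅={7}
  n3('ccb'): parent n2 fail=1; on 'b' 1→0 → fail=9;  out ∅∪∅=∅
  n8('ccd'): parent n2 fail=1; on 'd' 1 → fail=22;  out {2}∪{7}={2,7}
  n11('bad'): parent n10 fail=7; on 'd' 7 → fail=14;  out ∅∪{4}={4}
  n17('dbb'): parent n16 fail=9; on 'b' 9→0 → fail=9;  out ∅∪∅=∅
  n21('acb'): parent n20 fail=1; on 'b' 1→0 → fail=9;  out {6}∪∅={6}
  n4('ccbd'): parent n3 fail=9; on 'd' 9→0 → fail=15;  out ∅∪∅=∅
  n12('badc'): parent n11 fail=14; on 'c' 14→15→0 → fail=1;  out ∅∪∅=∅
  n18('dbbc'): parent n17 fail=9; on 'c' 9→0 → fail=1;  out ∅∪∅=∅
  n5('ccbdd'): parent n4 fail=15; on 'd' 15→0 → fail=15;  out ∅∪∅=∅
  n13('badcd'): parent n12 fail=1; on 'd' 1 → fail=22;  out {3}∪{7}={3,7}
  n19('dbbcd'): parent n18 fail=1; on 'd' 1 → fail=22;  out {5}∪{7}={5,7}
  n6('ccbdda'): parent n5 fail=15; on 'a' 15→0 → fail=7;  out {0}∪{1}={0,1}

Scan:
pos 0 'c': at 1
pos 1 'c': at 2
pos 2 'd': at 8  emit P2@[0:2],P7@[1:2]
pos 3 'd': at 15 (fail-walked)
pos 4 'b': at 16
pos 5 'b': at 17
pos 6 'c': at 18
pos 7 'd': at 19  emit P5@[3:7],P7@[6:7]
pos 8 'b': at 16 (fail-walked)
pos 9 'c': at 1 (fail-walked)
pos 10 'c': at 2
pos 11 'b': at 3
pos 12 'a': at 10 (fail-walked)  emit P1@[12:12]
pos 13 'd': at 11  emit P4@[12:13]
pos 14 'c': at 12
pos 15 'd': at 13  emit P3@[11:15],P7@[14:15]
pos 16 'b': at 16 (fail-walked)
pos 17 'c': at 1 (fail-walked)
pos 18 'a': at 7 (fail-walked)  emit P1@[18:18]
pos 19 'c': at 20
pos 20 'b': at 21  emit P6@[18:20]
pos 21 'b': at 9 (fail-walked)
pos 22 'b': at 9 (fail-walked)
pos 23 'b': at 9 (fail-walked)
pos 24 'a': at 10  emit P1@[24:24]
pos 25 'd': at 11  emit P4@[24:25]
pos 26 'a': at 7 (fail-walked)  emit P1@[26:26]
pos 27 'd': at 14  emit P4@[26:27]
pos 28 'a': at 7 (fail-walked)  emit P1@[28:28]
pos 29 'b': at 9 (fail-walked)
pos 30 'a': at 10  emit P1@[30:30]
pos 31 'b': at 9 (fail-walked)
pos 32 'a': at 10  emit P1@[32:32]
pos 33 'd': at 11  emit P4@[32:33]
pos 34 'a': at 7 (fail-walked)  emit P1@[34:34]
pos 35 'c': at 20
pos 36 'd': at 22 (fail-walked)  emit P7@[35:36]
pos 37 'b': at 16 (fail-walked)
pos 38 'b': at 17
pos 39 'c': at 18
pos 40 'd': at 19  emit P5@[36:40],P7@[39:40]
pos 41 'b': at 16 (fail-walked)

All matches (sorted): [[2,2],[2,7],[7,5],[7,7],[12,1],[13,4],[15,3],[15,7],[18,1],[20,6],[24,1],[25,4],[26,1],[27,4],[28,1],[30,1],[32,1],[33,4],[34,1],[36,7],[40,5],[40,7]]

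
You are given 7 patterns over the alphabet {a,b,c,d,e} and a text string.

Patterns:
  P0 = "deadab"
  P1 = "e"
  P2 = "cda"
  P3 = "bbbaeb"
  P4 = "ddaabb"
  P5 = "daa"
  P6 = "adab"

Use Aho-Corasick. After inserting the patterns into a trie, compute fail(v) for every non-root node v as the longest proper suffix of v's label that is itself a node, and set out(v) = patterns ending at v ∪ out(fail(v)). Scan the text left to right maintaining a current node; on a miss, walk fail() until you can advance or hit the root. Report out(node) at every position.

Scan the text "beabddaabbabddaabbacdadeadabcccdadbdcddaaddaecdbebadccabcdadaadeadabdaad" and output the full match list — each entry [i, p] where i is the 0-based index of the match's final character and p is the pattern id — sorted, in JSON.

Build automaton:
Trie (insert patterns):
  n0 'ε': a→24 b→11 c→8 d→1 e→7
  n1 'd': a→22 d→17 e→2
  n2 'de': a→3
  n3 'dea': d→4
  n4 'dead': a→5
  n5 'deada': b→6
  n6 'deadab': ·  [P0 ends]
  n7 'e': ·  [P1 ends]
  n8 'c': d→9
  n9 'cd': a→10
  n10 'cda': ·  [P2 ends]
  n11 'b': b→12
  n12 'bb': b→13
  n13 'bbb': a→14
  n14 'bbba': e→15
  n15 'bbbae': b→16
  n16 'bbbaeb': ·  [P3 ends]
  n17 'dd': a→18
  n18 'dda': a→19
  n19 'ddaa': b→20
  n20 'ddaab': b→21
  n21 'ddaabb': ·  [P4 ends]
  n22 'da': a→23
  n23 'daa': ·  [P5 ends]
  n24 'a': d→25
  n25 'ad': a→26
  n26 'ada': b→27
  n27 'adab': ·  [P6 ends]

BFS fail/out derivation:
  fail(1) 'd': from fail(0)=0 chase 'd': 0 ⇒ 0;  out=∅∪out(0)=∅
  fail(7) 'e': from fail(0)=0 chase 'e': 0 ⇒ 0;  out={1}∪out(0)={1}
  fail(8) 'c': from fail(0)=0 chase 'c': 0 ⇒ 0;  out=∅∪out(0)=∅
  fail(11) 'b': from fail(0)=0 chase 'b': 0 ⇒ 0;  out=∅∪out(0)=∅
  fail(24) 'a': from fail(0)=0 chase 'a': 0 ⇒ 0;  out=∅∪out(0)=∅
  fail(2) 'de': from fail(1)=0 chase 'e': 0 ⇒ 7;  out=∅∪out(7)={1}
  fail(9) 'cd': from fail(8)=0 chase 'd': 0 ⇒ 1;  out=∅∪out(1)=∅
  fail(12) 'bb': from fail(11)=0 chase 'b': 0 ⇒ 11;  out=∅∪out(11)=∅
  fail(17) 'dd': from fail(1)=0 chase 'd': 0 ⇒ 1;  out=∅∪out(1)=∅
  fail(22) 'da': from fail(1)=0 chase 'a': 0 ⇒ 24;  out=∅∪out(24)=∅
  fail(25) 'ad': from fail(24)=0 chase 'd': 0 ⇒ 1;  out=∅∪out(1)=∅
  fail(3) 'dea': from fail(2)=7 chase 'a': 7→0 ⇒ 24;  out=∅∪out(24)=∅
  fail(10) 'cda': from fail(9)=1 chase 'a': 1 ⇒ 22;  out={2}∪out(22)={2}
  fail(13) 'bbb': from fail(12)=11 chase 'b': 11 ⇒ 12;  out=∅∪out(12)=∅
  fail(18) 'dda': from fail(17)=1 chase 'a': 1 ⇒ 22;  out=∅∪out(22)=∅
  fail(23) 'daa': from fail(22)=24 chase 'a': 24→0 ⇒ 24;  out={5}∪out(24)={5}
  fail(26) 'ada': from fail(25)=1 chase 'a': 1 ⇒ 22;  out=∅∪out(22)=∅
  fail(4) 'dead': from fail(3)=24 chase 'd': 24 ⇒ 25;  out=∅∪out(25)=∅
  fail(14) 'bbba': from fail(13)=12 chase 'a': 12→11→0 ⇒ 24;  out=∅∪out(24)=∅
  fail(19) 'ddaa': from fail(18)=22 chase 'a': 22 ⇒ 23;  out=∅∪out(23)={5}
  fail(27) 'adab': from fail(26)=22 chase 'b': 22→24→0 ⇒ 11;  out={6}∪out(11)={6}
  fail(5) 'deada': from fail(4)=25 chase 'a': 25 ⇒ 26;  out=∅∪out(26)=∅
  fail(15) 'bbbae': from fail(14)=24 chase 'e': 24→0 ⇒ 7;  out=∅∪out(7)={1}
  fail(20) 'ddaab': from fail(19)=23 chase 'b': 23→24→0 ⇒ 11;  out=∅∪out(11)=∅
  fail(6) 'deadab': from fail(5)=26 chase 'b': 26 ⇒ 27;  out={0}∪out(27)={0,6}
  fail(16) 'bbbaeb': from fail(15)=7 chase 'b': 7→0 ⇒ 11;  out={3}∪out(11)={3}
  fail(21) 'ddaabb': from fail(20)=11 chase 'b': 11 ⇒ 12;  out={4}∪out(12)={4}

Run:
[0] read 'b'  n0⇒n11
[1] read 'e'  n11⇒n7 (via fail)  → match P1@[1:1]
[2] read 'a'  n7⇒n24 (via fail)
[3] read 'b'  n24⇒n11 (via fail)
[4] read 'd'  n11⇒n1 (via fail)
[5] read 'd'  n1⇒n17
[6] read 'a'  n17⇒n18
[7] read 'a'  n18⇒n19  → match P5@[5:7]
[8] read 'b'  n19⇒n20
[9] read 'b'  n20⇒n21  → match P4@[4:9]
[10] read 'a'  n21⇒n24 (via fail)
[11] read 'b'  n24⇒n11 (via fail)
[12] read 'd'  n11⇒n1 (via fail)
[13] read 'd'  n1⇒n17
[14] read 'a'  n17⇒n18
[15] read 'a'  n18⇒n19  → match P5@[13:15]
[16] read 'b'  n19⇒n20
[17] read 'b'  n20⇒n21  → match P4@[12:17]
[18] read 'a'  n21⇒n24 (via fail)
[19] read 'c'  n24⇒n8 (via fail)
[20] read 'd'  n8⇒n9
[21] read 'a'  n9⇒n10  → match P2@[19:21]
[22] read 'd'  n10⇒n25 (via fail)
[23] read 'e'  n25⇒n2 (via fail)  → match P1@[23:23]
[24] read 'a'  n2⇒n3
[25] read 'd'  n3⇒n4
[26] read 'a'  n4⇒n5
[27] read 'b'  n5⇒n6  → match P0@[22:27],P6@[24:27]
[28] read 'c'  n6⇒n8 (via fail)
[29] read 'c'  n8⇒n8 (via fail)
[30] read 'c'  n8⇒n8 (via fail)
[31] read 'd'  n8⇒n9
[32] read 'a'  n9⇒n10  → match P2@[30:32]
[33] read 'd'  n10⇒n25 (via fail)
[34] read 'b'  n25⇒n11 (via fail)
[35] read 'd'  n11⇒n1 (via fail)
[36] read 'c'  n1⇒n8 (via fail)
[37] read 'd'  n8⇒n9
[38] read 'd'  n9⇒n17 (via fail)
[39] read 'a'  n17⇒n18
[40] read 'a'  n18⇒n19  → match P5@[38:40]
[41] read 'd'  n19⇒n25 (via fail)
[42] read 'd'  n25⇒n17 (via fail)
[43] read 'a'  n17⇒n18
[44] read 'e'  n18⇒n7 (via fail)  → match P1@[44:44]
[45] read 'c'  n7⇒n8 (via fail)
[46] read 'd'  n8⇒n9
[47] read 'b'  n9⇒n11 (via fail)
[48] read 'e'  n11⇒n7 (via fail)  → match P1@[48:48]
[49] read 'b'  n7⇒n11 (via fail)
[50] read 'a'  n11⇒n24 (via fail)
[51] read 'd'  n24⇒n25
[52] read 'c'  n25⇒n8 (via fail)
[53] read 'c'  n8⇒n8 (via fail)
[54] read 'a'  n8⇒n24 (via fail)
[55] read 'b'  n24⇒n11 (via fail)
[56] read 'c'  n11⇒n8 (via fail)
[57] read 'd'  n8⇒n9
[58] read 'a'  n9⇒n10  → match P2@[56:58]
[59] read 'd'  n10⇒n25 (via fail)
[60] read 'a'  n25⇒n26
[61] read 'a'  n26⇒n23 (via fail)  → match P5@[59:61]
[62] read 'd'  n23⇒n25 (via fail)
[63] read 'e'  n25⇒n2 (via fail)  → match P1@[63:63]
[64] read 'a'  n2⇒n3
[65] read 'd'  n3⇒n4
[66] read 'a'  n4⇒n5
[67] read 'b'  n5⇒n6  → match P0@[62:67],P6@[64:67]
[68] read 'd'  n6⇒n1 (via fail)
[69] read 'a'  n1⇒n22
[70] read 'a'  n22⇒n23  → match P5@[68:70]
[71] read 'd'  n23⇒n25 (via fail)

Matches: [[1,1],[7,5],[9,4],[15,5],[17,4],[21,2],[23,1],[27,0],[27,6],[32,2],[40,5],[44,1],[48,1],[58,2],[61,5],[63,1],[67,0],[67,6],[70,5]]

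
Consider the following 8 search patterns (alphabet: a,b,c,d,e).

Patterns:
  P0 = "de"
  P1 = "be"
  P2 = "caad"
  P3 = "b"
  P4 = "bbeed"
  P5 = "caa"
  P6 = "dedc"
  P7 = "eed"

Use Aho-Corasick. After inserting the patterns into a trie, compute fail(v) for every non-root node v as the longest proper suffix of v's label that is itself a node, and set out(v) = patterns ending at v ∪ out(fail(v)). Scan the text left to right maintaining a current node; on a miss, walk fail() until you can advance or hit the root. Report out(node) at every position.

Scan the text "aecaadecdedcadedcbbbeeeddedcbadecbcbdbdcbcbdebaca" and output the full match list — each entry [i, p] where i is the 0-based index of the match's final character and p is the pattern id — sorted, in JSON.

Construct AC machine:
Trie (insert patterns):
  0='ε' goto b→3 c→5 d→1 e→15
  1='d' goto e→2
  2='de' goto d→13  ←P0
  3='b' goto b→9 e→4  ←P3
  4='be' goto ·  ←P1
  5='c' goto a→6
  6='ca' goto a→7
  7='caa' goto d→8  ←P5
  8='caad' goto ·  ←P2
  9='bb' goto e→10
  10='bbe' goto e→11
  11='bbee' goto d→12
  12='bbeed' goto ·  ←P4
  13='ded' goto c→14
  14='dedc' goto ·  ←P6
  15='e' goto e→16
  16='ee' goto d→17
  17='eed' goto ·  ←P7

BFS fail/out derivation:
  n1('d'): parent n0 fail=0; on 'd' 0 → fail=0;  out ∅∪∅=∅
  n3('b'): parent n0 fail=0; on 'b' 0 → fail=0;  out {3}∪∅={3}
  n5('c'): parent n0 fail=0; on 'c' 0 → fail=0;  out ∅∪∅=∅
  n15('e'): parent n0 fail=0; on 'e' 0 → fail=0;  out ∅∪∅=∅
  n2('de'): parent n1 fail=0; on 'e' 0 → fail=15;  out {0}∪∅={0}
  n4('be'): parent n3 fail=0; on 'e' 0 → fail=15;  out {1}∪∅={1}
  n6('ca'): parent n5 fail=0; on 'a' 0 → fail=0;  out ∅∪∅=∅
  n9('bb'): parent n3 fail=0; on 'b' 0 → fail=3;  out ∅∪{3}={3}
  n16('ee'): parent n15 fail=0; on 'e' 0 → fail=15;  out ∅∪∅=∅
  n7('caa'): parent n6 fail=0; on 'a' 0 → fail=0;  out {5}∪∅={5}
  n10('bbe'): parent n9 fail=3; on 'e' 3 → fail=4;  out ∅∪{1}={1}
  n13('ded'): parent n2 fail=15; on 'd' 15→0 → fail=1;  out ∅∪∅=∅
  n17('eed'): parent n16 fail=15; on 'd' 15→0 → fail=1;  out {7}∪∅={7}
  n8('caad'): parent n7 fail=0; on 'd' 0 → fail=1;  out {2}∪∅={2}
  n11('bbee'): parent n10 fail=4; on 'e' 4→15 → fail=16;  out ∅∪∅=∅
  n14('dedc'): parent n13 fail=1; on 'c' 1→0 → fail=5;  out {6}∪∅={6}
  n12('bbeed'): parent n11 fail=16; on 'd' 16 → fail=17;  out {4}∪{7}={4,7}

Text stream:
pos 0 'a': at 0
pos 1 'e': at 15
pos 2 'c': at 5 (via fail)
pos 3 'a': at 6
pos 4 'a': at 7  emit P5@[2:4]
pos 5 'd': at 8  emit P2@[2:5]
pos 6 'e': at 2 (via fail)  emit P0@[5:6]
pos 7 'c': at 5 (via fail)
pos 8 'd': at 1 (via fail)
pos 9 'e': at 2  emit P0@[8:9]
pos 10 'd': at 13
pos 11 'c': at 14  emit P6@[8:11]
pos 12 'a': at 6 (via fail)
pos 13 'd': at 1 (via fail)
pos 14 'e': at 2  emit P0@[13:14]
pos 15 'd': at 13
pos 16 'c': at 14  emit P6@[13:16]
pos 17 'b': at 3 (via fail)  emit P3@[17:17]
pos 18 'b': at 9  emit P3@[18:18]
pos 19 'b': at 9 (via fail)  emit P3@[19:19]
pos 20 'e': at 10  emit P1@[19:20]
pos 21 'e': at 11
pos 22 'e': at 16 (via fail)
pos 23 'd': at 17  emit P7@[21:23]
pos 24 'd': at 1 (via fail)
pos 25 'e': at 2  emit P0@[24:25]
pos 26 'd': at 13
pos 27 'c': at 14  emit P6@[24:27]
pos 28 'b': at 3 (via fail)  emit P3@[28:28]
pos 29 'a': at 0 (via fail)
pos 30 'd': at 1
pos 31 'e': at 2  emit P0@[30:31]
pos 32 'c': at 5 (via fail)
pos 33 'b': at 3 (via fail)  emit P3@[33:33]
pos 34 'c': at 5 (via fail)
pos 35 'b': at 3 (via fail)  emit P3@[35:35]
pos 36 'd': at 1 (via fail)
pos 37 'b': at 3 (via fail)  emit P3@[37:37]
pos 38 'd': at 1 (via fail)
pos 39 'c': at 5 (via fail)
pos 40 'b': at 3 (via fail)  emit P3@[40:40]
pos 41 'c': at 5 (via fail)
pos 42 'b': at 3 (via fail)  emit P3@[42:42]
pos 43 'd': at 1 (via fail)
pos 44 'e': at 2  emit P0@[43:44]
pos 45 'b': at 3 (via fail)  emit P3@[45:45]
pos 46 'a': at 0 (via fail)
pos 47 'c': at 5
pos 48 'a': at 6

Result: [[4,5],[5,2],[6,0],[9,0],[11,6],[14,0],[16,6],[17,3],[18,3],[19,3],[20,1],[23,7],[25,0],[27,6],[28,3],[31,0],[33,3],[35,3],[37,3],[40,3],[42,3],[44,0],[45,3]]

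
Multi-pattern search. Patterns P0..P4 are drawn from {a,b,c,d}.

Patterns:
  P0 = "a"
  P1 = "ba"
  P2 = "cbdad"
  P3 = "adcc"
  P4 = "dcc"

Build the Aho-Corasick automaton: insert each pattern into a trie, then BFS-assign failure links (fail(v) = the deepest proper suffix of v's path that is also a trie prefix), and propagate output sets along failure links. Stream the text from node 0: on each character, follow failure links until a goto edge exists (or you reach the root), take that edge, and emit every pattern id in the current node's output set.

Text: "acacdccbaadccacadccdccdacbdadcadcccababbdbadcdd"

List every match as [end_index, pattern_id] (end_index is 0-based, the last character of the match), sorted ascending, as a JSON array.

Construct AC machine:
Trie nodes:
  n0 'ε': a→1 b→2 c→4 d→12
  n1 'a': d→9  ←P0
  n2 'b': a→3
  n3 'ba': ·  ←P1
  n4 'c': b→5
  n5 'cb': d→6
  n6 'cbd': a→7
  n7 'cbda': d→8
  n8 'cbdad': ·  ←P2
  n9 'ad': c→10
  n10 'adc': c→11
  n11 'adcc': ·  ←P3
  n12 'd': c→13
  n13 'dc': c→14
  n14 'dcc': ·  ←P4

Failure links (BFS by depth):
  fail(1) 'a': from fail(0)=0 chase 'a': 0 ⇒ 0;  out={0}∪out(0)={0}
  fail(2) 'b': from fail(0)=0 chase 'b': 0 ⇒ 0;  out=∅∪out(0)=∅
  fail(4) 'c': from fail(0)=0 chase 'c': 0 ⇒ 0;  out=∅∪out(0)=∅
  fail(12) 'd': from fail(0)=0 chase 'd': 0 ⇒ 0;  out=∅∪out(0)=∅
  fail(3) 'ba': from fail(2)=0 chase 'a': 0 ⇒ 1;  out={1}∪out(1)={0,1}
  fail(5) 'cb': from fail(4)=0 chase 'b': 0 ⇒ 2;  out=∅∪out(2)=∅
  fail(9) 'ad': from fail(1)=0 chase 'd': 0 ⇒ 12;  out=∅∪out(12)=∅
  fail(13) 'dc': from fail(12)=0 chase 'c': 0 ⇒ 4;  out=∅∪out(4)=∅
  fail(6) 'cbd': from fail(5)=2 chase 'd': 2→0 ⇒ 12;  out=∅∪out(12)=∅
  fail(10) 'adc': from fail(9)=12 chase 'c': 12 ⇒ 13;  out=∅∪out(13)=∅
  fail(14) 'dcc': from fail(13)=4 chase 'c': 4→0 ⇒ 4;  out={4}∪out(4)={4}
  fail(7) 'cbda': from fail(6)=12 chase 'a': 12→0 ⇒ 1;  out=∅∪out(1)={0}
  fail(11) 'adcc': from fail(10)=13 chase 'c': 13 ⇒ 14;  out={3}∪out(14)={3,4}
  fail(8) 'cbdad': from fail(7)=1 chase 'd': 1 ⇒ 9;  out={2}∪out(9)={2}

Run:
pos 0 'a': at 1  → match P0@[0:0]
pos 1 'c': at 4 (fail-walked)
pos 2 'a': at 1 (fail-walked)  → match P0@[2:2]
pos 3 'c': at 4 (fail-walked)
pos 4 'd': at 12 (fail-walked)
pos 5 'c': at 13
pos 6 'c': at 14  → match P4@[4:6]
pos 7 'b': at 5 (fail-walked)
pos 8 'a': at 3 (fail-walked)  → match P0@[8:8],P1@[7:8]
pos 9 'a': at 1 (fail-walked)  → match P0@[9:9]
pos 10 'd': at 9
pos 11 'c': at 10
pos 12 'c': at 11  → match P3@[9:12],P4@[10:12]
pos 13 'a': at 1 (fail-walked)  → match P0@[13:13]
pos 14 'c': at 4 (fail-walked)
pos 15 'a': at 1 (fail-walked)  → match P0@[15:15]
pos 16 'd': at 9
pos 17 'c': at 10
pos 18 'c': at 11  → match P3@[15:18],P4@[16:18]
pos 19 'd': at 12 (fail-walked)
pos 20 'c': at 13
pos 21 'c': at 14  → match P4@[19:21]
pos 22 'd': at 12 (fail-walked)
pos 23 'a': at 1 (fail-walked)  → match P0@[23:23]
pos 24 'c': at 4 (fail-walked)
pos 25 'b': at 5
pos 26 'd': at 6
pos 27 'a': at 7  → match P0@[27:27]
pos 28 'd': at 8  → match P2@[24:28]
pos 29 'c': at 10 (fail-walked)
pos 30 'a': at 1 (fail-walked)  → match P0@[30:30]
pos 31 'd': at 9
pos 32 'c': at 10
pos 33 'c': at 11  → match P3@[30:33],P4@[31:33]
pos 34 'c': at 4 (fail-walked)
pos 35 'a': at 1 (fail-walked)  → match P0@[35:35]
pos 36 'b': at 2 (fail-walked)
pos 37 'a': at 3  → match P0@[37:37],P1@[36:37]
pos 38 'b': at 2 (fail-walked)
pos 39 'b': at 2 (fail-walked)
pos 40 'd': at 12 (fail-walked)
pos 41 'b': at 2 (fail-walked)
pos 42 'a': at 3  → match P0@[42:42],P1@[41:42]
pos 43 'd': at 9 (fail-walked)
pos 44 'c': at 10
pos 45 'd': at 12 (fail-walked)
pos 46 'd': at 12 (fail-walked)

All matches (sorted): [[0,0],[2,0],[6,4],[8,0],[8,1],[9,0],[12,3],[12,4],[13,0],[15,0],[18,3],[18,4],[21,4],[23,0],[27,0],[28,2],[30,0],[33,3],[33,4],[35,0],[37,0],[37,1],[42,0],[42,1]]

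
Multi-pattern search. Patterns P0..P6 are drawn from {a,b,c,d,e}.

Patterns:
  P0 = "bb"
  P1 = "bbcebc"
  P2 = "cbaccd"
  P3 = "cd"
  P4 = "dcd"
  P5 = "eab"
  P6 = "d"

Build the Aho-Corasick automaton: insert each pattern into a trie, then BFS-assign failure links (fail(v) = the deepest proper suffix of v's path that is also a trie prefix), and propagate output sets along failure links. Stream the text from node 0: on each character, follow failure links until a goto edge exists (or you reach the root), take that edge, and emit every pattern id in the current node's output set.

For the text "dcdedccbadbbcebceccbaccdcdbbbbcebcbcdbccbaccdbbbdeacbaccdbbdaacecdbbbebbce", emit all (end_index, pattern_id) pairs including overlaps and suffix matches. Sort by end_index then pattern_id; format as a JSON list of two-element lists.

Build:
Trie nodes:
  n0 'ε': b→1 c→7 d→14 e→17
  n1 'b': b→2
  n2 'bb': c→3  [P0 ends]
  n3 'bbc': e→4
  n4 'bbce': b→5
  n5 'bbceb': c→6
  n6 'bbcebc': ·  [P1 ends]
  n7 'c': b→8 d→13
  n8 'cb': a→9
  n9 'cba': c→10
  n10 'cbac': c→11
  n11 'cbacc': d→12
  n12 'cbaccd': ·  [P2 ends]
  n13 'cd': ·  [P3 ends]
  n14 'd': c→15  [P6 ends]
  n15 'dc': d→16
  n16 'dcd': ·  [P4 ends]
  n17 'e': a→18
  n18 'ea': b→19
  n19 'eab': ·  [P5 ends]

BFS fail/out derivation:
  fail(1) 'b': from fail(0)=0 chase 'b': 0 ⇒ 0;  out=∅∪out(0)=∅
  fail(7) 'c': from fail(0)=0 chase 'c': 0 ⇒ 0;  out=∅∪out(0)=∅
  fail(14) 'd': from fail(0)=0 chase 'd': 0 ⇒ 0;  out={6}∪out(0)={6}
  fail(17) 'e': from fail(0)=0 chase 'e': 0 ⇒ 0;  out=∅∪out(0)=∅
  fail(2) 'bb': from fail(1)=0 chase 'b': 0 ⇒ 1;  out={0}∪out(1)={0}
  fail(8) 'cb': from fail(7)=0 chase 'b': 0 ⇒ 1;  out=∅∪out(1)=∅
  fail(13) 'cd': from fail(7)=0 chase 'd': 0 ⇒ 14;  out={3}∪out(14)={3,6}
  fail(15) 'dc': from fail(14)=0 chase 'c': 0 ⇒ 7;  out=∅∪out(7)=∅
  fail(18) 'ea': from fail(17)=0 chase 'a': 0 ⇒ 0;  out=∅∪out(0)=∅
  fail(3) 'bbc': from fail(2)=1 chase 'c': 1→0 ⇒ 7;  out=∅∪out(7)=∅
  fail(9) 'cba': from fail(8)=1 chase 'a': 1→0 ⇒ 0;  out=∅∪out(0)=∅
  fail(16) 'dcd': from fail(15)=7 chase 'd': 7 ⇒ 13;  out={4}∪out(13)={3,4,6}
  fail(19) 'eab': from fail(18)=0 chase 'b': 0 ⇒ 1;  out={5}∪out(1)={5}
  fail(4) 'bbce': from fail(3)=7 chase 'e': 7→0 ⇒ 17;  out=∅∪out(17)=∅
  fail(10) 'cbac': from fail(9)=0 chase 'c': 0 ⇒ 7;  out=∅∪out(7)=∅
  fail(5) 'bbceb': from fail(4)=17 chase 'b': 17→0 ⇒ 1;  out=∅∪out(1)=∅
  fail(11) 'cbacc': from fail(10)=7 chase 'c': 7→0 ⇒ 7;  out=∅∪out(7)=∅
  fail(6) 'bbcebc': from fail(5)=1 chase 'c': 1→0 ⇒ 7;  out={1}∪out(7)={1}
  fail(12) 'cbaccd': from fail(11)=7 chase 'd': 7 ⇒ 13;  out={2}∪out(13)={2,3,6}

Text stream:
[0] read 'd'  n0⇒n14  emit P6@[0:0]
[1] read 'c'  n14⇒n15
[2] read 'd'  n15⇒n16  emit P3@[1:2],P4@[0:2],P6@[2:2]
[3] read 'e'  n16⇒n17 ·f
[4] read 'd'  n17⇒n14 ·f  emit P6@[4:4]
[5] read 'c'  n14⇒n15
[6] read 'c'  n15⇒n7 ·f
[7] read 'b'  n7⇒n8
[8] read 'a'  n8⇒n9
[9] read 'd'  n9⇒n14 ·f  emit P6@[9:9]
[10] read 'b'  n14⇒n1 ·f
[11] read 'b'  n1⇒n2  emit P0@[10:11]
[12] read 'c'  n2⇒n3
[13] read 'e'  n3⇒n4
[14] read 'b'  n4⇒n5
[15] read 'c'  n5⇒n6  emit P1@[10:15]
[16] read 'e'  n6⇒n17 ·f
[17] read 'c'  n17⇒n7 ·f
[18] read 'c'  n7⇒n7 ·f
[19] read 'b'  n7⇒n8
[20] read 'a'  n8⇒n9
[21] read 'c'  n9⇒n10
[22] read 'c'  n10⇒n11
[23] read 'd'  n11⇒n12  emit P2@[18:23],P3@[22:23],P6@[23:23]
[24] read 'c'  n12⇒n15 ·f
[25] read 'd'  n15⇒n16  emit P3@[24:25],P4@[23:25],P6@[25:25]
[26] read 'b'  n16⇒n1 ·f
[27] read 'b'  n1⇒n2  emit P0@[26:27]
[28] read 'b'  n2⇒n2 ·f  emit P0@[27:28]
[29] read 'b'  n2⇒n2 ·f  emit P0@[28:29]
[30] read 'c'  n2⇒n3
[31] read 'e'  n3⇒n4
[32] read 'b'  n4⇒n5
[33] read 'c'  n5⇒n6  emit P1@[28:33]
[34] read 'b'  n6⇒n8 ·f
[35] read 'c'  n8⇒n7 ·f
[36] read 'd'  n7⇒n13  emit P3@[35:36],P6@[36:36]
[37] read 'b'  n13⇒n1 ·f
[38] read 'c'  n1⇒n7 ·f
[39] read 'c'  n7⇒n7 ·f
[40] read 'b'  n7⇒n8
[41] read 'a'  n8⇒n9
[42] read 'c'  n9⇒n10
[43] read 'c'  n10⇒n11
[44] read 'd'  n11⇒n12  emit P2@[39:44],P3@[43:44],P6@[44:44]
[45] read 'b'  n12⇒n1 ·f
[46] read 'b'  n1⇒n2  emit P0@[45:46]
[47] read 'b'  n2⇒n2 ·f  emit P0@[46:47]
[48] read 'd'  n2⇒n14 ·f  emit P6@[48:48]
[49] read 'e'  n14⇒n17 ·f
[50] read 'a'  n17⇒n18
[51] read 'c'  n18⇒n7 ·f
[52] read 'b'  n7⇒n8
[53] read 'a'  n8⇒n9
[54] read 'c'  n9⇒n10
[55] read 'c'  n10⇒n11
[56] read 'd'  n11⇒n12  emit P2@[51:56],P3@[55:56],P6@[56:56]
[57] read 'b'  n12⇒n1 ·f
[58] read 'b'  n1⇒n2  emit P0@[57:58]
[59] read 'd'  n2⇒n14 ·f  emit P6@[59:59]
[60] read 'a'  n14⇒n0 ·f
[61] read 'a'  n0⇒n0
[62] read 'c'  n0⇒n7
[63] read 'e'  n7⇒n17 ·f
[64] read 'c'  n17⇒n7 ·f
[65] read 'd'  n7⇒n13  emit P3@[64:65],P6@[65:65]
[66] read 'b'  n13⇒n1 ·f
[67] read 'b'  n1⇒n2  emit P0@[66:67]
[68] read 'b'  n2⇒n2 ·f  emit P0@[67:68]
[69] read 'e'  n2⇒n17 ·f
[70] read 'b'  n17⇒n1 ·f
[71] read 'b'  n1⇒n2  emit P0@[70:71]
[72] read 'c'  n2⇒n3
[73] read 'e'  n3⇒n4

Matches: [[0,6],[2,3],[2,4],[2,6],[4,6],[9,6],[11,0],[15,1],[23,2],[23,3],[23,6],[25,3],[25,4],[25,6],[27,0],[28,0],[29,0],[33,1],[36,3],[36,6],[44,2],[44,3],[44,6],[46,0],[47,0],[48,6],[56,2],[56,3],[56,6],[58,0],[59,6],[65,3],[65,6],[67,0],[68,0],[71,0]]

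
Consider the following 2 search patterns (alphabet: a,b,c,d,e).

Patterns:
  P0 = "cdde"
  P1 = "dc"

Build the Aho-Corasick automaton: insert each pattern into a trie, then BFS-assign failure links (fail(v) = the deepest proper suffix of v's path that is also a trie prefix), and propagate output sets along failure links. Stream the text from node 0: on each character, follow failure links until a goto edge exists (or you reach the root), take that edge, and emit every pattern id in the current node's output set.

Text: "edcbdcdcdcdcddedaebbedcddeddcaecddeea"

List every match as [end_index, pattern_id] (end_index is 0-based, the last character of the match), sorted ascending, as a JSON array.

Build automaton:
Trie (insert patterns):
  n0 'ε': c→1 d→5
  n1 'c': d→2
  n2 'cd': d→3
  n3 'cdd': e→4
  n4 'cdde': ·  ←P0
  n5 'd': c→6
  n6 'dc': ·  ←P1

Failure links (BFS by depth):
  fail(1) 'c': from fail(0)=0 chase 'c': 0 ⇒ 0;  out=∅∪out(0)=∅
  fail(5) 'd': from fail(0)=0 chase 'd': 0 ⇒ 0;  out=∅∪out(0)=∅
  fail(2) 'cd': from fail(1)=0 chase 'd': 0 ⇒ 5;  out=∅∪out(5)=∅
  fail(6) 'dc': from fail(5)=0 chase 'c': 0 ⇒ 1;  out={1}∪out(1)={1}
  fail(3) 'cdd': from fail(2)=5 chase 'd': 5→0 ⇒ 5;  out=∅∪out(5)=∅
  fail(4) 'cdde': from fail(3)=5 chase 'e': 5→0 ⇒ 0;  out={0}∪out(0)={0}

Run:
[0] read 'e'  n0⇒n0
[1] read 'd'  n0⇒n5
[2] read 'c'  n5⇒n6  → match P1@[1:2]
[3] read 'b'  n6⇒n0 (via fail)
[4] read 'd'  n0⇒n5
[5] read 'c'  n5⇒n6  → match P1@[4:5]
[6] read 'd'  n6⇒n2 (via fail)
[7] read 'c'  n2⇒n6 (via fail)  → match P1@[6:7]
[8] read 'd'  n6⇒n2 (via fail)
[9] read 'c'  n2⇒n6 (via fail)  → match P1@[8:9]
[10] read 'd'  n6⇒n2 (via fail)
[11] read 'c'  n2⇒n6 (via fail)  → match P1@[10:11]
[12] read 'd'  n6⇒n2 (via fail)
[13] read 'd'  n2⇒n3
[14] read 'e'  n3⇒n4  → match P0@[11:14]
[15] read 'd'  n4⇒n5 (via fail)
[16] read 'a'  n5⇒n0 (via fail)
[17] read 'e'  n0⇒n0
[18] read 'b'  n0⇒n0
[19] read 'b'  n0⇒n0
[20] read 'e'  n0⇒n0
[21] read 'd'  n0⇒n5
[22] read 'c'  n5⇒n6  → match P1@[21:22]
[23] read 'd'  n6⇒n2 (via fail)
[24] read 'd'  n2⇒n3
[25] read 'e'  n3⇒n4  → match P0@[22:25]
[26] read 'd'  n4⇒n5 (via fail)
[27] read 'd'  n5⇒n5 (via fail)
[28] read 'c'  n5⇒n6  → match P1@[27:28]
[29] read 'a'  n6⇒n0 (via fail)
[30] read 'e'  n0⇒n0
[31] read 'c'  n0⇒n1
[32] read 'd'  n1⇒n2
[33] read 'd'  n2⇒n3
[34] read 'e'  n3⇒n4  → match P0@[31:34]
[35] read 'e'  n4⇒n0 (via fail)
[36] read 'a'  n0⇒n0

Matches: [[2,1],[5,1],[7,1],[9,1],[11,1],[14,0],[22,1],[25,0],[28,1],[34,0]]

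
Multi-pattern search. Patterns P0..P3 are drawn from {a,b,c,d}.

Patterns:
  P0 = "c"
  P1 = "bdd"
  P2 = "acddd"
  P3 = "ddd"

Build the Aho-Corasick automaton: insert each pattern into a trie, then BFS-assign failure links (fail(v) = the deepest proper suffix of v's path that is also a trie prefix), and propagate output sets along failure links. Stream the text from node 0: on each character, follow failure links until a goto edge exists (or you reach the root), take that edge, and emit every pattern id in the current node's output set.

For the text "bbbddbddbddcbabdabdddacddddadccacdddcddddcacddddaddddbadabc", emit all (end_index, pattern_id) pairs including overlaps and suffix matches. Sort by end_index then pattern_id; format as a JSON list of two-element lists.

Build:
Trie nodes:
  0='ε' goto a→5 b→2 c→1 d→10
  1='c' goto ·  ←P0
  2='b' goto d→3
  3='bd' goto d→4
  4='bdd' goto ·  ←P1
  5='a' goto c→6
  6='ac' goto d→7
  7='acd' goto d→8
  8='acdd' goto d→9
  9='acddd' goto ·  ←P2
  10='d' goto d→11
  11='dd' goto d→12
  12='ddd' goto ·  ←P3

BFS fail/out derivation:
  fail(1) 'c': from fail(0)=0 chase 'c': 0 ⇒ 0;  out={0}∪out(0)={0}
  fail(2) 'b': from fail(0)=0 chase 'b': 0 ⇒ 0;  out=∅∪out(0)=∅
  fail(5) 'a': from fail(0)=0 chase 'a': 0 ⇒ 0;  out=∅∪out(0)=∅
  fail(10) 'd': from fail(0)=0 chase 'd': 0 ⇒ 0;  out=∅∪out(0)=∅
  fail(3) 'bd': from fail(2)=0 chase 'd': 0 ⇒ 10;  out=∅∪out(10)=∅
  fail(6) 'ac': from fail(5)=0 chase 'c': 0 ⇒ 1;  out=∅∪out(1)={0}
  fail(11) 'dd': from fail(10)=0 chase 'd': 0 ⇒ 10;  out=∅∪out(10)=∅
  fail(4) 'bdd': from fail(3)=10 chase 'd': 10 ⇒ 11;  out={1}∪out(11)={1}
  fail(7) 'acd': from fail(6)=1 chase 'd': 1→0 ⇒ 10;  out=∅∪out(10)=∅
  fail(12) 'ddd': from fail(11)=10 chase 'd': 10 ⇒ 11;  out={3}∪out(11)={3}
  fail(8) 'acdd': from fail(7)=10 chase 'd': 10 ⇒ 11;  out=∅∪out(11)=∅
  fail(9) 'acddd': from fail(8)=11 chase 'd': 11 ⇒ 12;  out={2}∪out(12)={2,3}

Run:
i=0 'b': node 0→2
i=1 'b': node 2→2 (via fail)
i=2 'b': node 2→2 (via fail)
i=3 'd': node 2→3
i=4 'd': node 3→4  ** P1@[2:4]
i=5 'b': node 4→2 (via fail)
i=6 'd': node 2→3
i=7 'd': node 3→4  ** P1@[5:7]
i=8 'b': node 4→2 (via fail)
i=9 'd': node 2→3
i=10 'd': node 3→4  ** P1@[8:10]
i=11 'c': node 4→1 (via fail)  ** P0@[11:11]
i=12 'b': node 1→2 (via fail)
i=13 'a': node 2→5 (via fail)
i=14 'b': node 5→2 (via fail)
i=15 'd': node 2→3
i=16 'a': node 3→5 (via fail)
i=17 'b': node 5→2 (via fail)
i=18 'd': node 2→3
i=19 'd': node 3→4  ** P1@[17:19]
i=20 'd': node 4→12 (via fail)  ** P3@[18:20]
i=21 'a': node 12→5 (via fail)
i=22 'c': node 5→6  ** P0@[22:22]
i=23 'd': node 6→7
i=24 'd': node 7→8
i=25 'd': node 8→9  ** P2@[21:25],P3@[23:25]
i=26 'd': node 9→12 (via fail)  ** P3@[24:26]
i=27 'a': node 12→5 (via fail)
i=28 'd': node 5→10 (via fail)
i=29 'c': node 10→1 (via fail)  ** P0@[29:29]
i=30 'c': node 1→1 (via fail)  ** P0@[30:30]
i=31 'a': node 1→5 (via fail)
i=32 'c': node 5→6  ** P0@[32:32]
i=33 'd': node 6→7
i=34 'd': node 7→8
i=35 'd': node 8→9  ** P2@[31:35],P3@[33:35]
i=36 'c': node 9→1 (via fail)  ** P0@[36:36]
i=37 'd': node 1→10 (via fail)
i=38 'd': node 10→11
i=39 'd': node 11→12  ** P3@[37:39]
i=40 'd': node 12→12 (via fail)  ** P3@[38:40]
i=41 'c': node 12→1 (via fail)  ** P0@[41:41]
i=42 'a': node 1→5 (via fail)
i=43 'c': node 5→6  ** P0@[43:43]
i=44 'd': node 6→7
i=45 'd': node 7→8
i=46 'd': node 8→9  ** P2@[42:46],P3@[44:46]
i=47 'd': node 9→12 (via fail)  ** P3@[45:47]
i=48 'a': node 12→5 (via fail)
i=49 'd': node 5→10 (via fail)
i=50 'd': node 10→11
i=51 'd': node 11→12  ** P3@[49:51]
i=52 'd': node 12→12 (via fail)  ** P3@[50:52]
i=53 'b': node 12→2 (via fail)
i=54 'a': node 2→5 (via fail)
i=55 'd': node 5→10 (via fail)
i=56 'a': node 10→5 (via fail)
i=57 'b': node 5→2 (via fail)
i=58 'c': node 2→1 (via fail)  ** P0@[58:58]

All matches (sorted): [[4,1],[7,1],[10,1],[11,0],[19,1],[20,3],[22,0],[25,2],[25,3],[26,3],[29,0],[30,0],[32,0],[35,2],[35,3],[36,0],[39,3],[40,3],[41,0],[43,0],[46,2],[46,3],[47,3],[51,3],[52,3],[58,0]]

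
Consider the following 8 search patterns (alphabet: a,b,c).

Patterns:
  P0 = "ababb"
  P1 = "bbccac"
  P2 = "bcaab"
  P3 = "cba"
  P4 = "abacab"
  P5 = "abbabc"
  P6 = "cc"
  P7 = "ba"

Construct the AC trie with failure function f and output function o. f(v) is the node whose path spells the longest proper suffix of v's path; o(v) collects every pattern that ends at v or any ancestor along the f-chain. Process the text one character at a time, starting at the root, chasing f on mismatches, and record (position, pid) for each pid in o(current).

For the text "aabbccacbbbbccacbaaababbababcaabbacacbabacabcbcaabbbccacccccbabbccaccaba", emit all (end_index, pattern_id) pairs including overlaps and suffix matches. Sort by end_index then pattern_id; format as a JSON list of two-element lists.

Build automaton:
Trie nodes:
  n0 'ε': a→1 b→6 c→16
  n1 'a': b→2
  n2 'ab': a→3 b→22
  n3 'aba': b→4 c→19
  n4 'abab': b→5
  n5 'ababb': ·  [P0 ends]
  n6 'b': a→27 b→7 c→12
  n7 'bb': c→8
  n8 'bbc': c→9
  n9 'bbcc': a→10
  n10 'bbcca': c→11
  n11 'bbccac': ·  [P1 ends]
  n12 'bc': a→13
  n13 'bca': a→14
  n14 'bcaa': b→15
  n15 'bcaab': ·  [P2 ends]
  n16 'c': b→17 c→26
  n17 'cb': a→18
  n18 'cba': ·  [P3 ends]
  n19 'abac': a→20
  n20 'abaca': b→21
  n21 'abacab': ·  [P4 ends]
  n22 'abb': a→23
  n23 'abba': b→24
  n24 'abbab': c→25
  n25 'abbabc': ·  [P5 ends]
  n26 'cc': ·  [P6 ends]
  n27 'ba': ·  [P7 ends]

BFS fail/out derivation:
  n1('a'): parent n0 fail=0; on 'a' 0 → fail=0;  out ∅∪∅=∅
  n6('b'): parent n0 fail=0; on 'b' 0 → fail=0;  out ∅∪∅=∅
  n16('c'): parent n0 fail=0; on 'c' 0 → fail=0;  out ∅∪∅=∅
  n2('ab'): parent n1 fail=0; on 'b' 0 → fail=6;  out ∅∪∅=∅
  n7('bb'): parent n6 fail=0; on 'b' 0 → fail=6;  out ∅∪∅=∅
  n12('bc'): parent n6 fail=0; on 'c' 0 → fail=16;  out ∅∪∅=∅
  n17('cb'): parent n16 fail=0; on 'b' 0 → fail=6;  out ∅∪∅=∅
  n26('cc'): parent n16 fail=0; on 'c' 0 → fail=16;  out {6}∪∅={6}
  n27('ba'): parent n6 fail=0; on 'a' 0 → fail=1;  out {7}∪∅={7}
  n3('aba'): parent n2 fail=6; on 'a' 6 → fail=27;  out ∅∪{7}={7}
  n8('bbc'): parent n7 fail=6; on 'c' 6 → fail=12;  out ∅∪∅=∅
  n13('bca'): parent n12 fail=16; on 'a' 16→0 → fail=1;  out ∅∪∅=∅
  n18('cba'): parent n17 fail=6; on 'a' 6 → fail=27;  out {3}∪{7}={3,7}
  n22('abb'): parent n2 fail=6; on 'b' 6 → fail=7;  out ∅∪∅=∅
  n4('abab'): parent n3 fail=27; on 'b' 27→1 → fail=2;  out ∅∪∅=∅
  n9('bbcc'): parent n8 fail=12; on 'c' 12→16 → fail=26;  out ∅∪{6}={6}
  n14('bcaa'): parent n13 fail=1; on 'a' 1→0 → fail=1;  out ∅∪∅=∅
  n19('abac'): parent n3 fail=27; on 'c' 27→1→0 → fail=16;  out ∅∪∅=∅
  n23('abba'): parent n22 fail=7; on 'a' 7→6 → fail=27;  out ∅∪{7}={7}
  n5('ababb'): parent n4 fail=2; on 'b' 2 → fail=22;  out {0}∪∅={0}
  n10('bbcca'): parent n9 fail=26; on 'a' 26→16→0 → fail=1;  out ∅∪∅=∅
  n15('bcaab'): parent n14 fail=1; on 'b' 1 → fail=2;  out {2}∪∅={2}
  n20('abaca'): parent n19 fail=16; on 'a' 16→0 → fail=1;  out ∅∪∅=∅
  n24('abbab'): parent n23 fail=27; on 'b' 27→1 → fail=2;  out ∅∪∅=∅
  n11('bbccac'): parent n10 fail=1; on 'c' 1→0 → fail=16;  out {1}∪∅={1}
  n21('abacab'): parent n20 fail=1; on 'b' 1 → fail=2;  out {4}∪∅={4}
  n25('abbabc'): parent n24 fail=2; on 'c' 2→6 → fail=12;  out {5}∪∅={5}

Text stream:
[0] read 'a'  n0⇒n1
[1] read 'a'  n1⇒n1 (via fail)
[2] read 'b'  n1⇒n2
[3] read 'b'  n2⇒n22
[4] read 'c'  n22⇒n8 (via fail)
[5] read 'c'  n8⇒n9  ** P6@[4:5]
[6] read 'a'  n9⇒n10
[7] read 'c'  n10⇒n11  ** P1@[2:7]
[8] read 'b'  n11⇒n17 (via fail)
[9] read 'b'  n17⇒n7 (via fail)
[10] read 'b'  n7⇒n7 (via fail)
[11] read 'b'  n7⇒n7 (via fail)
[12] read 'c'  n7⇒n8
[13] read 'c'  n8⇒n9  ** P6@[12:13]
[14] read 'a'  n9⇒n10
[15] read 'c'  n10⇒n11  ** P1@[10:15]
[16] read 'b'  n11⇒n17 (via fail)
[17] read 'a'  n17⇒n18  ** P3@[15:17],P7@[16:17]
[18] read 'a'  n18⇒n1 (via fail)
[19] read 'a'  n1⇒n1 (via fail)
[20] read 'b'  n1⇒n2
[21] read 'a'  n2⇒n3  ** P7@[20:21]
[22] read 'b'  n3⇒n4
[23] read 'b'  n4⇒n5  ** P0@[19:23]
[24] read 'a'  n5⇒n23 (via fail)  ** P7@[23:24]
[25] read 'b'  n23⇒n24
[26] read 'a'  n24⇒n3 (via fail)  ** P7@[25:26]
[27] read 'b'  n3⇒n4
[28] read 'c'  n4⇒n12 (via fail)
[29] read 'a'  n12⇒n13
[30] read 'a'  n13⇒n14
[31] read 'b'  n14⇒n15  ** P2@[27:31]
[32] read 'b'  n15⇒n22 (via fail)
[33] read 'a'  n22⇒n23  ** P7@[32:33]
[34] read 'c'  n23⇒n16 (via fail)
[35] read 'a'  n16⇒n1 (via fail)
[36] read 'c'  n1⇒n16 (via fail)
[37] read 'b'  n16⇒n17
[38] read 'a'  n17⇒n18  ** P3@[36:38],P7@[37:38]
[39] read 'b'  n18⇒n2 (via fail)
[40] read 'a'  n2⇒n3  ** P7@[39:40]
[41] read 'c'  n3⇒n19
[42] read 'a'  n19⇒n20
[43] read 'b'  n20⇒n21  ** P4@[38:43]
[44] read 'c'  n21⇒n12 (via fail)
[45] read 'b'  n12⇒n17 (via fail)
[46] read 'c'  n17⇒n12 (via fail)
[47] read 'a'  n12⇒n13
[48] read 'a'  n13⇒n14
[49] read 'b'  n14⇒n15  ** P2@[45:49]
[50] read 'b'  n15⇒n22 (via fail)
[51] read 'b'  n22⇒n7 (via fail)
[52] read 'c'  n7⇒n8
[53] read 'c'  n8⇒n9  ** P6@[52:53]
[54] read 'a'  n9⇒n10
[55] read 'c'  n10⇒n11  ** P1@[50:55]
[56] read 'c'  n11⇒n26 (via fail)  ** P6@[55:56]
[57] read 'c'  n26⇒n26 (via fail)  ** P6@[56:57]
[58] read 'c'  n26⇒n26 (via fail)  ** P6@[57:58]
[59] read 'c'  n26⇒n26 (via fail)  ** P6@[58:59]
[60] read 'b'  n26⇒n17 (via fail)
[61] read 'a'  n17⇒n18  ** P3@[59:61],P7@[60:61]
[62] read 'b'  n18⇒n2 (via fail)
[63] read 'b'  n2⇒n22
[64] read 'c'  n22⇒n8 (via fail)
[65] read 'c'  n8⇒n9  ** P6@[64:65]
[66] read 'a'  n9⇒n10
[67] read 'c'  n10⇒n11  ** P1@[62:67]
[68] read 'c'  n11⇒n26 (via fail)  ** P6@[67:68]
[69] read 'a'  n26⇒n1 (via fail)
[70] read 'b'  n1⇒n2
[71] read 'a'  n2⇒n3  ** P7@[70:71]

Result: [[5,6],[7,1],[13,6],[15,1],[17,3],[17,7],[21,7],[23,0],[24,7],[26,7],[31,2],[33,7],[38,3],[38,7],[40,7],[43,4],[49,2],[53,6],[55,1],[56,6],[57,6],[58,6],[59,6],[61,3],[61,7],[65,6],[67,1],[68,6],[71,7]]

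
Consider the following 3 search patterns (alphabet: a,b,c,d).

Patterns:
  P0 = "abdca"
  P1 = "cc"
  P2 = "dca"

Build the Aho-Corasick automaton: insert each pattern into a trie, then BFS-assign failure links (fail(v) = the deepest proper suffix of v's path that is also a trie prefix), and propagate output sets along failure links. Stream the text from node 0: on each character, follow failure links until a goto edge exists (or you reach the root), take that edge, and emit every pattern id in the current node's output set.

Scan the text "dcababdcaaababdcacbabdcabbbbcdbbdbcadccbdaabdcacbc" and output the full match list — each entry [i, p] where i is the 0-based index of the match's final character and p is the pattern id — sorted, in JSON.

Build automaton:
Trie nodes:
  0='ε' goto a→1 c→6 d→8
  1='a' goto b→2
  2='ab' goto d→3
  3='abd' goto c→4
  4='abdc' goto a→5
  5='abdca' goto ·  [P0 ends]
  6='c' goto c→7
  7='cc' goto ·  [P1 ends]
  8='d' goto c→9
  9='dc' goto a→10
  10='dca' goto ·  [P2 ends]

Failure links (BFS by depth):
  n1('a'): parent n0 fail=0; on 'a' 0 → fail=0;  out ∅∪∅=∅
  n6('c'): parent n0 fail=0; on 'c' 0 → fail=0;  out ∅∪∅=∅
  n8('d'): parent n0 fail=0; on 'd' 0 → fail=0;  out ∅∪∅=∅
  n2('ab'): parent n1 fail=0; on 'b' 0 → fail=0;  out ∅∪∅=∅
  n7('cc'): parent n6 fail=0; on 'c' 0 → fail=6;  out {1}∪∅={1}
  n9('dc'): parent n8 fail=0; on 'c' 0 → fail=6;  out ∅∪∅=∅
  n3('abd'): parent n2 fail=0; on 'd' 0 → fail=8;  out ∅∪∅=∅
  n10('dca'): parent n9 fail=6; on 'a' 6→0 → fail=1;  out {2}∪∅={2}
  n4('abdc'): parent n3 fail=8; on 'c' 8 → fail=9;  out ∅∪∅=∅
  n5('abdca'): parent n4 fail=9; on 'a' 9 → fail=10;  out {0}∪{2}={0,2}

Scan:
i=0 'd': node 0→8
i=1 'c': node 8→9
i=2 'a': node 9→10  ** P2@[0:2]
i=3 'b': node 10→2 (via fail)
i=4 'a': node 2→1 (via fail)
i=5 'b': node 1→2
i=6 'd': node 2→3
i=7 'c': node 3→4
i=8 'a': node 4→5  ** P0@[4:8],P2@[6:8]
i=9 'a': node 5→1 (via fail)
i=10 'a': node 1→1 (via fail)
i=11 'b': node 1→2
i=12 'a': node 2→1 (via fail)
i=13 'b': node 1→2
i=14 'd': node 2→3
i=15 'c': node 3→4
i=16 'a': node 4→5  ** P0@[12:16],P2@[14:16]
i=17 'c': node 5→6 (via fail)
i=18 'b': node 6→0 (via fail)
i=19 'a': node 0→1
i=20 'b': node 1→2
i=21 'd': node 2→3
i=22 'c': node 3→4
i=23 'a': node 4→5  ** P0@[19:23],P2@[21:23]
i=24 'b': node 5→2 (via fail)
i=25 'b': node 2→0 (via fail)
i=26 'b': node 0→0
i=27 'b': node 0→0
i=28 'c': node 0→6
i=29 'd': node 6→8 (via fail)
i=30 'b': node 8→0 (via fail)
i=31 'b': node 0→0
i=32 'd': node 0→8
i=33 'b': node 8→0 (via fail)
i=34 'c': node 0→6
i=35 'a': node 6→1 (via fail)
i=36 'd': node 1→8 (via fail)
i=37 'c': node 8→9
i=38 'c': node 9→7 (via fail)  ** P1@[37:38]
i=39 'b': node 7→0 (via fail)
i=40 'd': node 0→8
i=41 'a': node 8→1 (via fail)
i=42 'a': node 1→1 (via fail)
i=43 'b': node 1→2
i=44 'd': node 2→3
i=45 'c': node 3→4
i=46 'a': node 4→5  ** P0@[42:46],P2@[44:46]
i=47 'c': node 5→6 (via fail)
i=48 'b': node 6→0 (via fail)
i=49 'c': node 0→6

All matches (sorted): [[2,2],[8,0],[8,2],[16,0],[16,2],[23,0],[23,2],[38,1],[46,0],[46,2]]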